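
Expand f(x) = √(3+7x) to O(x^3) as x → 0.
sqrt(3) + 7*sqrt(3)*x/6 - 49*sqrt(3)*x**2/72 + O(x**3)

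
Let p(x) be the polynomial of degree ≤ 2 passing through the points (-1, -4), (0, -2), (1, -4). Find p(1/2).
-5/2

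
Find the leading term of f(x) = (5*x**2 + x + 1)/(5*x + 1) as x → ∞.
x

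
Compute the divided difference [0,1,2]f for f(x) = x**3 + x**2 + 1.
4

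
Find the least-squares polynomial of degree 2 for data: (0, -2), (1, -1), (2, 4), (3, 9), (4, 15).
-83/35 + (54/35)x + (5/7)x²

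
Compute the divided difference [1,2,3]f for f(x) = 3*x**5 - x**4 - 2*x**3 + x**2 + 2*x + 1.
234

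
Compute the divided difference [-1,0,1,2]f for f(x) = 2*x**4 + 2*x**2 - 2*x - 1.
4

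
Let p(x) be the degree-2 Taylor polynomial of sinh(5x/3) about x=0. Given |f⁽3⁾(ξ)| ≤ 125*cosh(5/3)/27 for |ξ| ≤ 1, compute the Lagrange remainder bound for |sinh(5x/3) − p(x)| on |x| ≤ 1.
125*cosh(5/3)/162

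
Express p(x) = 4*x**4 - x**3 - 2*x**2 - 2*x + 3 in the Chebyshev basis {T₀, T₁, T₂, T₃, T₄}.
(7/2)T₀ + (-11/4)T₁ + T₂ + (-1/4)T₃ + (1/2)T₄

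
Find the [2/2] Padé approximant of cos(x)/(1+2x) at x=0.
(-43*x**2/84 + x/21 + 1)/(x**2/12 + 43*x/21 + 1)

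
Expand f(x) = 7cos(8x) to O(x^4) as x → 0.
7 - 224*x**2 + O(x**4)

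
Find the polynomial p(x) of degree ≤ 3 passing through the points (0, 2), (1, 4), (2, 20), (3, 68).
3*x**3 - 2*x**2 + x + 2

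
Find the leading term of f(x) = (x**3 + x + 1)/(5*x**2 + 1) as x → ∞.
x/5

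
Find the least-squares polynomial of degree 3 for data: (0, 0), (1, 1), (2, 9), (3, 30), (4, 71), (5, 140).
-1/14 + (37/84)x + (-9/28)x² + (7/6)x³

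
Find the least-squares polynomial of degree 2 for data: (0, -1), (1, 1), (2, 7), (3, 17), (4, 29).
-41/35 + (26/35)x + (12/7)x²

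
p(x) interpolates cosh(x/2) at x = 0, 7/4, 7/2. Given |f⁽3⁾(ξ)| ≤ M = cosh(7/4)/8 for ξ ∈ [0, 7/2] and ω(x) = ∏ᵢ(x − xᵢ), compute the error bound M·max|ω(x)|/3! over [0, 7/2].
343*sqrt(3)*cosh(7/4)/13824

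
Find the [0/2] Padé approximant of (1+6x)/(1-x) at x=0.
1/(42*x**2 - 7*x + 1)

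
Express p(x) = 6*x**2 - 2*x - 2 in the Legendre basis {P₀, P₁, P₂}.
(-2)P₁ + (4)P₂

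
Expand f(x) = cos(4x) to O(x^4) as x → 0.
1 - 8*x**2 + O(x**4)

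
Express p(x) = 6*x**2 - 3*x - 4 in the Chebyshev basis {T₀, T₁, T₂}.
-T₀ + (-3)T₁ + (3)T₂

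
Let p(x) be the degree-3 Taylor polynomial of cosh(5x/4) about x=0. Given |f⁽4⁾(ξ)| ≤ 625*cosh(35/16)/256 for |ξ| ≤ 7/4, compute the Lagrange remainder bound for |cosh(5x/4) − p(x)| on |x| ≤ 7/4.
1500625*cosh(35/16)/1572864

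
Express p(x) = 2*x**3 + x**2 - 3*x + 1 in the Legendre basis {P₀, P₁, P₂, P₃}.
(4/3)P₀ + (-9/5)P₁ + (2/3)P₂ + (4/5)P₃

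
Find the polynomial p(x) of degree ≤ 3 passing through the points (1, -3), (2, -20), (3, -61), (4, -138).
-2*x**3 - 3*x + 2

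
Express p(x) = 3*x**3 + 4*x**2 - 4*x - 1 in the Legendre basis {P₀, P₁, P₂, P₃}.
(1/3)P₀ + (-11/5)P₁ + (8/3)P₂ + (6/5)P₃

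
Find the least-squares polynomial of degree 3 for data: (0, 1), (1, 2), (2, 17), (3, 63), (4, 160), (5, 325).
41/42 + (127/252)x + (-29/12)x² + (55/18)x³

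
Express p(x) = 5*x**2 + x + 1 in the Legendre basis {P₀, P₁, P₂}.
(8/3)P₀ + P₁ + (10/3)P₂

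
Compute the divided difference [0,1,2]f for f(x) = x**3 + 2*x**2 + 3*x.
5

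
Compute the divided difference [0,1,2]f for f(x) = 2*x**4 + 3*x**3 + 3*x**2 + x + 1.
26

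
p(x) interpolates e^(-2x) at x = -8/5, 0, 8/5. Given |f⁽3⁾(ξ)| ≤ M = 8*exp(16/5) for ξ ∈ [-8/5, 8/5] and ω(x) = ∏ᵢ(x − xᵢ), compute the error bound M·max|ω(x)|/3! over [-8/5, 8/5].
4096*sqrt(3)*exp(16/5)/3375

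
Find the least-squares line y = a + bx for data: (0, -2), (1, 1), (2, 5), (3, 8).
a = -21/10, b = 17/5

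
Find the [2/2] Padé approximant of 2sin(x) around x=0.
2*x/(x**2/6 + 1)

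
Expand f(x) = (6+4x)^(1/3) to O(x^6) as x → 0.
6**(1/3) + 2*6**(1/3)*x/9 - 4*6**(1/3)*x**2/81 + 40*6**(1/3)*x**3/2187 - 160*6**(1/3)*x**4/19683 + 704*6**(1/3)*x**5/177147 + O(x**6)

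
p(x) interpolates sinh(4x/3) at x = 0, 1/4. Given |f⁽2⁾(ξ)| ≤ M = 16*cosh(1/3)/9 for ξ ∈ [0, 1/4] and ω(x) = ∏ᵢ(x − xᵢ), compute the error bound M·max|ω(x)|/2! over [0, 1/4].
cosh(1/3)/72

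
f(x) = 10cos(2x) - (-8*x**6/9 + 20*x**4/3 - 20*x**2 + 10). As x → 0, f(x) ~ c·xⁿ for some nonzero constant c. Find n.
8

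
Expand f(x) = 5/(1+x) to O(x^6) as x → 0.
5 - 5*x + 5*x**2 - 5*x**3 + 5*x**4 - 5*x**5 + O(x**6)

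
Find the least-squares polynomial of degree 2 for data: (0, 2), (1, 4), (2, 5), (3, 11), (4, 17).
79/35 + (-1/70)x + (13/14)x²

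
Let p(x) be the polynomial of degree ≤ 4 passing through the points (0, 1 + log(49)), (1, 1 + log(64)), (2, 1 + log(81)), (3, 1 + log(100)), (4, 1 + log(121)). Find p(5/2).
1 + log(9*11**(59/64)*3**(13/16)*5**(15/16)*7**(3/64)/11)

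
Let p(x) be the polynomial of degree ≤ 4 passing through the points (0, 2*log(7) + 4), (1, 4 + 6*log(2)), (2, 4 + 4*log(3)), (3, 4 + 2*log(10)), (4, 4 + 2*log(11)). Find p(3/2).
4 + log(36*11**(3/64)*sqrt(2)*3**(13/16)*5**(11/16)*7**(59/64)/35)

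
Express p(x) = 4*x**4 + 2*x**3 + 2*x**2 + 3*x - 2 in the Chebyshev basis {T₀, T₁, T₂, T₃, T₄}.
(1/2)T₀ + (9/2)T₁ + (3)T₂ + (1/2)T₃ + (1/2)T₄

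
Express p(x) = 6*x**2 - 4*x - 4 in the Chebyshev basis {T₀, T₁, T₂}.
-T₀ + (-4)T₁ + (3)T₂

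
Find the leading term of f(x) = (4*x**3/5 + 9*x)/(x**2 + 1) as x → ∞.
4*x/5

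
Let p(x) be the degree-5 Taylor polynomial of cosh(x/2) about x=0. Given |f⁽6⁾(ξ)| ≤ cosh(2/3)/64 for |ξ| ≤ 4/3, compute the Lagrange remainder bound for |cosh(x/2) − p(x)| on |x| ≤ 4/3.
4*cosh(2/3)/32805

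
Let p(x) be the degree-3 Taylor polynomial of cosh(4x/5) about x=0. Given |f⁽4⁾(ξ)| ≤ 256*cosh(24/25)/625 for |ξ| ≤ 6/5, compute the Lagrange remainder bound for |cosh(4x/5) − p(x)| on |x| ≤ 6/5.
13824*cosh(24/25)/390625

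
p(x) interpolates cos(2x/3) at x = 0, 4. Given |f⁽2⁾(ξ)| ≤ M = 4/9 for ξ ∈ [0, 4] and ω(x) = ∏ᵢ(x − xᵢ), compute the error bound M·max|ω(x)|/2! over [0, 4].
8/9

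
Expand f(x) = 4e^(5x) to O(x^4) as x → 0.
4 + 20*x + 50*x**2 + 250*x**3/3 + O(x**4)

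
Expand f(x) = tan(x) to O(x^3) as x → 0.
x + O(x**3)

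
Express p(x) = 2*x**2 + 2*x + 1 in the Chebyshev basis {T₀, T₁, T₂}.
(2)T₀ + (2)T₁ + T₂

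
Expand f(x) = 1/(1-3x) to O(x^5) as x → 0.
1 + 3*x + 9*x**2 + 27*x**3 + 81*x**4 + O(x**5)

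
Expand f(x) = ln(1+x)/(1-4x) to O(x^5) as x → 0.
x + 7*x**2/2 + 43*x**3/3 + 685*x**4/12 + O(x**5)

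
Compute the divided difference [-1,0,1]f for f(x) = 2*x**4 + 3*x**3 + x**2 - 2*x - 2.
3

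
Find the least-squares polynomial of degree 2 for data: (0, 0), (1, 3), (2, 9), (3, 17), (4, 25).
-2/7 + (104/35)x + (6/7)x²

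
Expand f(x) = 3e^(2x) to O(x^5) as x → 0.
3 + 6*x + 6*x**2 + 4*x**3 + 2*x**4 + O(x**5)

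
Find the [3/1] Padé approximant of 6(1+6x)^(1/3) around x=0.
(-16*x**3 + 24*x**2 + 36*x + 6)/(4*x + 1)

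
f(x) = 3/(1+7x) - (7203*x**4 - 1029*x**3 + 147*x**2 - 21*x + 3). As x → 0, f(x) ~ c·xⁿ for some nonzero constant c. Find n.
5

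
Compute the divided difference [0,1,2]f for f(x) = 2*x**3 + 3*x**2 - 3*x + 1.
9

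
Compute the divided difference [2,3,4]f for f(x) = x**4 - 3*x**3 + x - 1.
28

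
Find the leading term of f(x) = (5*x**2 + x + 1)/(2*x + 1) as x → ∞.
5*x/2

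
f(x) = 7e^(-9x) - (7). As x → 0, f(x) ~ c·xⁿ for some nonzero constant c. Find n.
1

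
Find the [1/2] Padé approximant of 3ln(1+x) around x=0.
3*x/(-x**2/12 + x/2 + 1)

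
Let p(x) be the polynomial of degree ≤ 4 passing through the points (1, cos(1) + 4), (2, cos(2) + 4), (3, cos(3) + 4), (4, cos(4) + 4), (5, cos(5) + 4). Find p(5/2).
45*cos(3)/64 + 15*cos(2)/32 - 5*cos(1)/128 + 3*cos(5)/128 - 5*cos(4)/32 + 4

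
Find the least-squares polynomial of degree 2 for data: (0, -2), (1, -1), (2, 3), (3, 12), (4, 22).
-74/35 + (-33/70)x + (23/14)x²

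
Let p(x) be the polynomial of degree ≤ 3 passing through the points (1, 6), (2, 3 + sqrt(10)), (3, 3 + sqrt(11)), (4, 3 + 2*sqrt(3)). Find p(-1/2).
-189*sqrt(10)/16 - 35*sqrt(3)/8 + 363/16 + 135*sqrt(11)/16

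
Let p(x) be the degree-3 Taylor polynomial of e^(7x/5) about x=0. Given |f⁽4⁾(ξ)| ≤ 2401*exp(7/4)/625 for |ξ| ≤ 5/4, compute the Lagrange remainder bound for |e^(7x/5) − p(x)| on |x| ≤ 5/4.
2401*exp(7/4)/6144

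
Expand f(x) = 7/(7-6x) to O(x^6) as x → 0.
1 + 6*x/7 + 36*x**2/49 + 216*x**3/343 + 1296*x**4/2401 + 7776*x**5/16807 + O(x**6)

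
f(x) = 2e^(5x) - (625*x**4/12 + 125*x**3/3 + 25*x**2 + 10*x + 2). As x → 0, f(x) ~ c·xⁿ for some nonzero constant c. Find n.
5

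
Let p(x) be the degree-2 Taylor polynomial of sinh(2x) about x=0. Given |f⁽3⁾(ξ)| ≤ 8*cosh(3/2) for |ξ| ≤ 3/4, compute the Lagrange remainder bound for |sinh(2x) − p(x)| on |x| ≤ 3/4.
9*cosh(3/2)/16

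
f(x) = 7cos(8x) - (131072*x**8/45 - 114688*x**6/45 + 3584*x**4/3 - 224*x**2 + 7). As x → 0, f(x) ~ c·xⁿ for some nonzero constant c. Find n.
10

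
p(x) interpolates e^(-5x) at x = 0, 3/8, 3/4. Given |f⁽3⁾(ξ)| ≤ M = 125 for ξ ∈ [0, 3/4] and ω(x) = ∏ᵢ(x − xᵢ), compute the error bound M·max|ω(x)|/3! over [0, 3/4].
125*sqrt(3)/512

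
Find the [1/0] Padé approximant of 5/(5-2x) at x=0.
2*x/5 + 1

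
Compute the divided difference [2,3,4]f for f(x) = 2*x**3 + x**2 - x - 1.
19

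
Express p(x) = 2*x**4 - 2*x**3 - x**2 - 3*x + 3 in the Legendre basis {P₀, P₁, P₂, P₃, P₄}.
(46/15)P₀ + (-21/5)P₁ + (10/21)P₂ + (-4/5)P₃ + (16/35)P₄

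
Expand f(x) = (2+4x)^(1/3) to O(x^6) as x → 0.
2**(1/3) + 2*2**(1/3)*x/3 - 4*2**(1/3)*x**2/9 + 40*2**(1/3)*x**3/81 - 160*2**(1/3)*x**4/243 + 704*2**(1/3)*x**5/729 + O(x**6)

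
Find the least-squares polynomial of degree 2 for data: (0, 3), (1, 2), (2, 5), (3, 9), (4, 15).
96/35 + (-83/70)x + (15/14)x²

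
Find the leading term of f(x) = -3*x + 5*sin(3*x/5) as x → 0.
-9*x**3/50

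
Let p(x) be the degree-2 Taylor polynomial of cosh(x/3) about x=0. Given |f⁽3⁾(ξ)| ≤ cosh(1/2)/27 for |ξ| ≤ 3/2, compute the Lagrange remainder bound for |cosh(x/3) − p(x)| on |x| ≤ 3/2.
cosh(1/2)/48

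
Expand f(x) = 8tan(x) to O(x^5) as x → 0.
8*x + 8*x**3/3 + O(x**5)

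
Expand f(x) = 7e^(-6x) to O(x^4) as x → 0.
7 - 42*x + 126*x**2 - 252*x**3 + O(x**4)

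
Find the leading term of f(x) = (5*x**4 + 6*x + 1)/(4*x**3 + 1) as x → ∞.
5*x/4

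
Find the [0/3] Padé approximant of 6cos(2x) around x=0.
6/(2*x**2 + 1)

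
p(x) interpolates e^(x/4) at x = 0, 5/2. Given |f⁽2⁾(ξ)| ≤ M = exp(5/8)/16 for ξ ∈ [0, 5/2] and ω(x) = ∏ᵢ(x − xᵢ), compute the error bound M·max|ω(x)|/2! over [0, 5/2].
25*exp(5/8)/512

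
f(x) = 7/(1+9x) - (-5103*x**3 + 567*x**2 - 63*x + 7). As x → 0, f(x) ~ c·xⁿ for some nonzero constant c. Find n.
4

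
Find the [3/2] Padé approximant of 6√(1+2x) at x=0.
(3*x**3/2 + 27*x**2/2 + 18*x + 6)/(3*x**2/4 + 2*x + 1)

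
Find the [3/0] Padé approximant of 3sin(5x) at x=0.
-125*x**3/2 + 15*x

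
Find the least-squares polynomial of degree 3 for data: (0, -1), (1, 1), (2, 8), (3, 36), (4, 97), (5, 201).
-7/9 + (655/378)x + (-172/63)x² + (113/54)x³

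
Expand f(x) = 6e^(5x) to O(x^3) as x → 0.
6 + 30*x + 75*x**2 + O(x**3)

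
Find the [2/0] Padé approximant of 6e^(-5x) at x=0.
75*x**2 - 30*x + 6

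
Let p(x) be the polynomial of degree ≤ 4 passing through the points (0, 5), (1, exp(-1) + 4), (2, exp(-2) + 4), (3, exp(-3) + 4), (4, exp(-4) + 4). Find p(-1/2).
(-420*exp(3) - 180*e + 35 + 378*exp(2) + 827*exp(4))*exp(-4)/128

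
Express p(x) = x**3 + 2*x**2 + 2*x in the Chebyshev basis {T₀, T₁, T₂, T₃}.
T₀ + (11/4)T₁ + T₂ + (1/4)T₃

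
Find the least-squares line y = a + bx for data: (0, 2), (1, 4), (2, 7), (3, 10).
a = 17/10, b = 27/10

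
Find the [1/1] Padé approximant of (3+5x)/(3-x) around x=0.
(5*x/3 + 1)/(1 - x/3)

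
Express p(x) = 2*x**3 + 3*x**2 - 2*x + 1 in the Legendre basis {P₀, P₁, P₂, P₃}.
(2)P₀ + (-4/5)P₁ + (2)P₂ + (4/5)P₃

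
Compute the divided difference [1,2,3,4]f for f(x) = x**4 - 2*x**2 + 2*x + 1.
10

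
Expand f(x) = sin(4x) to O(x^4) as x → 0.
4*x - 32*x**3/3 + O(x**4)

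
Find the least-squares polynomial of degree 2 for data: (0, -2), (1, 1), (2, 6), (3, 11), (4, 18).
-72/35 + (19/7)x + (4/7)x²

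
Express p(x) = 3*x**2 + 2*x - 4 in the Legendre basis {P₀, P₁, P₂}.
(-3)P₀ + (2)P₁ + (2)P₂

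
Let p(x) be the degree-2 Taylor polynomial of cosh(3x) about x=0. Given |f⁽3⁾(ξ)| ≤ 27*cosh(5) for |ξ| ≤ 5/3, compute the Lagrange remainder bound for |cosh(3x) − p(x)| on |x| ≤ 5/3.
125*cosh(5)/6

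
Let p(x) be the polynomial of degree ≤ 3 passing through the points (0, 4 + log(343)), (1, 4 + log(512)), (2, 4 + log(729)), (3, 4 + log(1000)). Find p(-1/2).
4 + log(257298363*2**(3/8)*3**(7/8)*5**(1/16)*7**(9/16)/10485760)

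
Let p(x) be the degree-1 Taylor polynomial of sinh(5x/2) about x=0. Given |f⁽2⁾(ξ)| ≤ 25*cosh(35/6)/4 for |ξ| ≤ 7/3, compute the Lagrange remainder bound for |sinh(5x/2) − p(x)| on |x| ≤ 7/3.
1225*cosh(35/6)/72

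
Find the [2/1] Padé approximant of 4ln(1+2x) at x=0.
8*x*(x + 3)/(3*(4*x/3 + 1))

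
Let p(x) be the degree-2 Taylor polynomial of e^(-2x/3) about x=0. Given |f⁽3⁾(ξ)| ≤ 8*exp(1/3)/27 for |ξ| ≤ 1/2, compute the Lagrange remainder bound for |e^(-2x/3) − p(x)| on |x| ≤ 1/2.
exp(1/3)/162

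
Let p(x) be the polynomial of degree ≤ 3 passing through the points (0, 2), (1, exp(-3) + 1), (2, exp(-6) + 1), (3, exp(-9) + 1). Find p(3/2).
(-1 + 9*exp(3) + 9*exp(6) + 15*exp(9))*exp(-9)/16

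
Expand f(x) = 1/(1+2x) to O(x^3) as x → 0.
1 - 2*x + 4*x**2 + O(x**3)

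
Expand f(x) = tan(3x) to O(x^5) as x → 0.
3*x + 9*x**3 + O(x**5)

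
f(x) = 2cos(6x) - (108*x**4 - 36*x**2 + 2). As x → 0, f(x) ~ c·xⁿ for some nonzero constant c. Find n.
6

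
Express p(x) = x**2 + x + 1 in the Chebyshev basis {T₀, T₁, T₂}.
(3/2)T₀ + T₁ + (1/2)T₂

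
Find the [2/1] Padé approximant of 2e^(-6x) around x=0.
(12*x**2 - 8*x + 2)/(2*x + 1)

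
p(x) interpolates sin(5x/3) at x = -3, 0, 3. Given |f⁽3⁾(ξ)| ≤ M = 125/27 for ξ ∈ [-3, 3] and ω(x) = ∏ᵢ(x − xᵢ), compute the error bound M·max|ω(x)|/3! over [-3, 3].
125*sqrt(3)/27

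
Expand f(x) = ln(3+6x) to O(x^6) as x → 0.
log(3) + 2*x - 2*x**2 + 8*x**3/3 - 4*x**4 + 32*x**5/5 + O(x**6)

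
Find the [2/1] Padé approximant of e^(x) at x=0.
(x**2/6 + 2*x/3 + 1)/(1 - x/3)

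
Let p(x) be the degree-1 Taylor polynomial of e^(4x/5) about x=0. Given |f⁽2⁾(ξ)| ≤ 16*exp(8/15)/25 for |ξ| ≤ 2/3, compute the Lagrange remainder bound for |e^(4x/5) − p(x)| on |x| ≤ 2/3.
32*exp(8/15)/225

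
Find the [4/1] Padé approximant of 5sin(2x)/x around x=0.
4*x**4/3 - 20*x**2/3 + 10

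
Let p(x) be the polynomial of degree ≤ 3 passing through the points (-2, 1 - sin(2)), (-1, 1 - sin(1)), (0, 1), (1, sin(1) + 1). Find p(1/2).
-sin(2)/16 + 5*sin(1)/8 + 1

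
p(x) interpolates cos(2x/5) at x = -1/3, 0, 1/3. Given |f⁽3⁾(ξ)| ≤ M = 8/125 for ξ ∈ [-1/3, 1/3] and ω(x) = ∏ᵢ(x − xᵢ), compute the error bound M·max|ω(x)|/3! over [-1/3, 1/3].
8*sqrt(3)/91125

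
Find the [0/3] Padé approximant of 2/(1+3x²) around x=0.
2/(3*x**2 + 1)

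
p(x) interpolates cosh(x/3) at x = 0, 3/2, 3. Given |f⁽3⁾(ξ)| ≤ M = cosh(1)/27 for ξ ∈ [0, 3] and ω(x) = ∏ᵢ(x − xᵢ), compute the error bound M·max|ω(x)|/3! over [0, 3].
sqrt(3)*cosh(1)/216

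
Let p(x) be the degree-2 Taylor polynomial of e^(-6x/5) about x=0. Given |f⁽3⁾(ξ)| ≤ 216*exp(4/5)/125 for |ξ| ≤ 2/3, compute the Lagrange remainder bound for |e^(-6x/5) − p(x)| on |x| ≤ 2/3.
32*exp(4/5)/375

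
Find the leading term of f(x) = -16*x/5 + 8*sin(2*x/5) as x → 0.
-32*x**3/375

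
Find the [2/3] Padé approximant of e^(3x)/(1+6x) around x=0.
(117*x**2/148 + 282*x/185 + 1)/(3177*x**3/740 - 6021*x**2/740 + 837*x/185 + 1)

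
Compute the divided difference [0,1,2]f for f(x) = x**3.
3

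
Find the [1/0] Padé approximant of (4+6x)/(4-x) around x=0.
7*x/4 + 1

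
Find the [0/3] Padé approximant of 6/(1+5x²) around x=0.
6/(5*x**2 + 1)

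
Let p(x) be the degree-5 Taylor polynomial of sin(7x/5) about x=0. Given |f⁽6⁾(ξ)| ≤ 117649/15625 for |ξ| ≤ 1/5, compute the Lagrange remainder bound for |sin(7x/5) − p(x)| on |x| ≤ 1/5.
117649/175781250000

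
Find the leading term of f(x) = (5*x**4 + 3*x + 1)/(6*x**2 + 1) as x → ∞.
5*x**2/6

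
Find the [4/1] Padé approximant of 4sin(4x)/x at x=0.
512*x**4/15 - 128*x**2/3 + 16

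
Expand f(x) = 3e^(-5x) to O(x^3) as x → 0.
3 - 15*x + 75*x**2/2 + O(x**3)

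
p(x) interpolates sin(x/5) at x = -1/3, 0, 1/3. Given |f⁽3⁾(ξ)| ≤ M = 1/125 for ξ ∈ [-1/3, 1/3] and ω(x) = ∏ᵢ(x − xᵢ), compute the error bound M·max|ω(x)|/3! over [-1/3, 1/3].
sqrt(3)/91125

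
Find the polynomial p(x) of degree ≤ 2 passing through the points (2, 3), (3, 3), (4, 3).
3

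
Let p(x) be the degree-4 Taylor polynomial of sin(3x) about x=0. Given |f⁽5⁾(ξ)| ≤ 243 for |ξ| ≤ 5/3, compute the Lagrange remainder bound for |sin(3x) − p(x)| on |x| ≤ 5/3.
625/24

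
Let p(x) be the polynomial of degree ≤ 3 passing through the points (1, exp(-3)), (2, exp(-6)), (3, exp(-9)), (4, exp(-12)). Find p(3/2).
(-5*exp(3) + 1 + 15*exp(6) + 5*exp(9))*exp(-12)/16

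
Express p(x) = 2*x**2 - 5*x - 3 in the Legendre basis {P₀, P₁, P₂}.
(-7/3)P₀ + (-5)P₁ + (4/3)P₂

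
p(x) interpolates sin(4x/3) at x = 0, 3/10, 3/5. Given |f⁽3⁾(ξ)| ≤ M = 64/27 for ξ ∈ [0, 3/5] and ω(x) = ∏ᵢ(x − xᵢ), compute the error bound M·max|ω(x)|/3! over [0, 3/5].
8*sqrt(3)/3375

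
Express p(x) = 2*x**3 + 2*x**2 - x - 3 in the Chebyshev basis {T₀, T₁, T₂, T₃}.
(-2)T₀ + (1/2)T₁ + T₂ + (1/2)T₃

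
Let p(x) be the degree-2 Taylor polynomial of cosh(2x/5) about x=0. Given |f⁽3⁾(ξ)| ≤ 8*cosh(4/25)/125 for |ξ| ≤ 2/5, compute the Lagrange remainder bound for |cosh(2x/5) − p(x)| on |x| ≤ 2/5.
32*cosh(4/25)/46875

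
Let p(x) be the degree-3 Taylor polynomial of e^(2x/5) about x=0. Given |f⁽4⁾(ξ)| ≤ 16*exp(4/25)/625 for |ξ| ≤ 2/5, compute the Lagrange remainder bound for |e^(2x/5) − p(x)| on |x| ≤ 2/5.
32*exp(4/25)/1171875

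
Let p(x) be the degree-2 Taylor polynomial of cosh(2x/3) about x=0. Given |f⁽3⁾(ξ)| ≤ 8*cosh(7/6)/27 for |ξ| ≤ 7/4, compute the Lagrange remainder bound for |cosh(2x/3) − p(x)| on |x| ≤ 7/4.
343*cosh(7/6)/1296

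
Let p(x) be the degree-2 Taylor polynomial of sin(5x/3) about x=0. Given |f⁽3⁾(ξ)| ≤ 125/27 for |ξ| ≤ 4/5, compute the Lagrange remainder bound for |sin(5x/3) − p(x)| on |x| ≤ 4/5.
32/81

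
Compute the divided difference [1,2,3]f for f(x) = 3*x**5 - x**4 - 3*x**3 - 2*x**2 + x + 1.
225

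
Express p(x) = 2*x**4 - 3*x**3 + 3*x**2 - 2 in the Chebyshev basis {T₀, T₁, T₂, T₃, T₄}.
(1/4)T₀ + (-9/4)T₁ + (5/2)T₂ + (-3/4)T₃ + (1/4)T₄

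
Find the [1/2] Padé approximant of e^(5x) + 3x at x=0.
(1997*x/309 + 1)/(-125*x**2/618 - 475*x/309 + 1)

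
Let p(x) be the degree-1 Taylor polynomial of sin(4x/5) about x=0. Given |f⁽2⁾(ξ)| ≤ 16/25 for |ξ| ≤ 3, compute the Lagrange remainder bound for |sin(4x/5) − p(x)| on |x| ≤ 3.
72/25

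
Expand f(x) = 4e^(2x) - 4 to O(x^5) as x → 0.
8*x + 8*x**2 + 16*x**3/3 + 8*x**4/3 + O(x**5)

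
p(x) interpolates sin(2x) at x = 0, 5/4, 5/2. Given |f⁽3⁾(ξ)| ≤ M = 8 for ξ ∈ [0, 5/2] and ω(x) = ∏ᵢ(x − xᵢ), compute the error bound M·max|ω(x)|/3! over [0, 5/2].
125*sqrt(3)/216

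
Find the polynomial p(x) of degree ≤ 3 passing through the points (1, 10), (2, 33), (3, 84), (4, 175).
2*x**3 + 2*x**2 + 3*x + 3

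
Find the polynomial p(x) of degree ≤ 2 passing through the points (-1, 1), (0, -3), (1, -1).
3*x**2 - x - 3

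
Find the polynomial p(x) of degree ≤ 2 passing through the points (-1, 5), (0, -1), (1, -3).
2*x**2 - 4*x - 1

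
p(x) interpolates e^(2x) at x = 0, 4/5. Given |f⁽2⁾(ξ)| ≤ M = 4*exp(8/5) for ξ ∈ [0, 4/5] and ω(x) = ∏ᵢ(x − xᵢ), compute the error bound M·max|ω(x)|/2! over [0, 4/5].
8*exp(8/5)/25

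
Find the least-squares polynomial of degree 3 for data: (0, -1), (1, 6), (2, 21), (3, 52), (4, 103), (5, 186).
-23/21 + (370/63)x + (4/21)x² + (11/9)x³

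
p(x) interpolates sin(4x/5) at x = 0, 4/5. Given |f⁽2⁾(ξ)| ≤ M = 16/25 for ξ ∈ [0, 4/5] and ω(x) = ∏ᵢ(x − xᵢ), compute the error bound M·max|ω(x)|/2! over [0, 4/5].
32/625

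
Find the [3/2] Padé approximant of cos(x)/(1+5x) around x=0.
(1475*x**3/588 - 295*x**2/588 - 5*x + 1)/(1 - 14701*x**2/588)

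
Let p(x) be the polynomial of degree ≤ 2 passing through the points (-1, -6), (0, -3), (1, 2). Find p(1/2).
-3/4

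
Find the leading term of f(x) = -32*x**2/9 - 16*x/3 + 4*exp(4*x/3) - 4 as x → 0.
128*x**3/81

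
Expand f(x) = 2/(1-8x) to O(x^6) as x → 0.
2 + 16*x + 128*x**2 + 1024*x**3 + 8192*x**4 + 65536*x**5 + O(x**6)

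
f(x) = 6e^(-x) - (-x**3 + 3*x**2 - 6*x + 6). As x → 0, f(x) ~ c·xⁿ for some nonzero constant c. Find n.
4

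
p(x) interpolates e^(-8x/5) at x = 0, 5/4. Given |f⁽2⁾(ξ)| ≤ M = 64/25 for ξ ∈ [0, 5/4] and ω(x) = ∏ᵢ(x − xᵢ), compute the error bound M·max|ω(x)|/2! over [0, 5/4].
1/2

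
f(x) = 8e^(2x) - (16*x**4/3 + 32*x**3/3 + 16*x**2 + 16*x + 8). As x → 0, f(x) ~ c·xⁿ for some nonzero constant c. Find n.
5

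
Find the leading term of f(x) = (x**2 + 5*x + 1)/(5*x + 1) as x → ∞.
x/5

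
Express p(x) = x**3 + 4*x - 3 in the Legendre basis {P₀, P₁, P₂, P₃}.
(-3)P₀ + (23/5)P₁ + (2/5)P₃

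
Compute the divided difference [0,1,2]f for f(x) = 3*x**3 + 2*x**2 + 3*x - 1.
11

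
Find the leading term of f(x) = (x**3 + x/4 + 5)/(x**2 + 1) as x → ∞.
x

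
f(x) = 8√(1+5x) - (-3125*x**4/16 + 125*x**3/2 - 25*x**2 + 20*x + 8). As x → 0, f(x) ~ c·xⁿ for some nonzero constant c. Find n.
5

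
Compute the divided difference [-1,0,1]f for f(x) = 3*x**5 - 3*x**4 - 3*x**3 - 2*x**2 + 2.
-5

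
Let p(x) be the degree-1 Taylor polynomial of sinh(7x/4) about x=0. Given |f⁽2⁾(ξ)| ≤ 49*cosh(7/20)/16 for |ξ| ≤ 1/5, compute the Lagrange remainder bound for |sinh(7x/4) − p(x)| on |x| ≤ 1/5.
49*cosh(7/20)/800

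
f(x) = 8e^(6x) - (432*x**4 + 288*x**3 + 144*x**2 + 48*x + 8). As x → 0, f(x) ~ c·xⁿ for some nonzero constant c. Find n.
5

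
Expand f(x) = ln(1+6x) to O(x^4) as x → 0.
6*x - 18*x**2 + 72*x**3 + O(x**4)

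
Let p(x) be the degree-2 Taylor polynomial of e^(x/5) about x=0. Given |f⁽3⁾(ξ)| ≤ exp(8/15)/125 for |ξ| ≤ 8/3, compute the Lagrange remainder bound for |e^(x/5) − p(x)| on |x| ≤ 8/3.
256*exp(8/15)/10125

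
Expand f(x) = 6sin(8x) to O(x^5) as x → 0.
48*x - 512*x**3 + O(x**5)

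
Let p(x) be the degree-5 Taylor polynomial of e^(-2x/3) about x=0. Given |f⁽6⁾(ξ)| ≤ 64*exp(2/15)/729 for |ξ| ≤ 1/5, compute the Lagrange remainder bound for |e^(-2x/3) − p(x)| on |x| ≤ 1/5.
4*exp(2/15)/512578125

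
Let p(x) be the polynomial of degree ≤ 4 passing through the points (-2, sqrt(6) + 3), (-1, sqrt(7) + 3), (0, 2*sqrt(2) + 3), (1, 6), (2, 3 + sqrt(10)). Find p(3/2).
-35*sqrt(2)/32 - 5*sqrt(6)/128 + 7*sqrt(7)/32 + 35*sqrt(10)/128 + 201/32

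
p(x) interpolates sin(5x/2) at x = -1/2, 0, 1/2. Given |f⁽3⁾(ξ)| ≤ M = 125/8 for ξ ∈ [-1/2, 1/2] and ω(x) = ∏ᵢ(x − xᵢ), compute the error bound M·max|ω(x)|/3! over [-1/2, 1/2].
125*sqrt(3)/1728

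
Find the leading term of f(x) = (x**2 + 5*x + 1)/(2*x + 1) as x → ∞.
x/2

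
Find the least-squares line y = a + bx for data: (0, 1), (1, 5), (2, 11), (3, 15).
a = 4/5, b = 24/5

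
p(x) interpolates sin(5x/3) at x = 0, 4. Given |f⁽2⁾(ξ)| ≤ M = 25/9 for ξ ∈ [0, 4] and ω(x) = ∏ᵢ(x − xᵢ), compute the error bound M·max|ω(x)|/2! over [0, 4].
50/9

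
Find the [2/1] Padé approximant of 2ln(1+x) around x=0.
x*(x + 6)/(3*(2*x/3 + 1))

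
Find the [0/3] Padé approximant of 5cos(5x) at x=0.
5/(25*x**2/2 + 1)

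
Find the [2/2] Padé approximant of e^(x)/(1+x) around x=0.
(7*x**2/36 + 2*x/3 + 1)/(-11*x**2/36 + 2*x/3 + 1)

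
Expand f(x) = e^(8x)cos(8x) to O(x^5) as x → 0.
1 + 8*x - 512*x**3/3 - 2048*x**4/3 + O(x**5)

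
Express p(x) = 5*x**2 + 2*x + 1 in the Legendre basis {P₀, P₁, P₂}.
(8/3)P₀ + (2)P₁ + (10/3)P₂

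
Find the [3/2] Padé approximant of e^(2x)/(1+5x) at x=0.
(2936*x**3/8295 + 402*x**2/395 + 4173*x/2765 + 1)/(-6787*x**2/2765 + 12468*x/2765 + 1)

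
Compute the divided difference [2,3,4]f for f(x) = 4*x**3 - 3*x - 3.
36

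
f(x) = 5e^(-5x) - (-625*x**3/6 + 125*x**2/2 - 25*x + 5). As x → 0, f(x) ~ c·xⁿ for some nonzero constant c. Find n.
4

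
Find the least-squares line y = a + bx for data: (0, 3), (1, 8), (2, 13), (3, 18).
a = 3, b = 5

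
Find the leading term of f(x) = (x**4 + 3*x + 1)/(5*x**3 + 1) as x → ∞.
x/5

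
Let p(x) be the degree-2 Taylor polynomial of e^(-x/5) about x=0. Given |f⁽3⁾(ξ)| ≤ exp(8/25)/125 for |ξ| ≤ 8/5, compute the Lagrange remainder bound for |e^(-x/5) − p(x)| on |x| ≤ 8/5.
256*exp(8/25)/46875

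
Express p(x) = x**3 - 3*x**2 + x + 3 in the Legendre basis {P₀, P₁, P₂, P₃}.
(2)P₀ + (8/5)P₁ + (-2)P₂ + (2/5)P₃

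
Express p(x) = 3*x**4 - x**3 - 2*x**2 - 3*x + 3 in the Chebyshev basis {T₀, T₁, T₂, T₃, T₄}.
(25/8)T₀ + (-15/4)T₁ + (1/2)T₂ + (-1/4)T₃ + (3/8)T₄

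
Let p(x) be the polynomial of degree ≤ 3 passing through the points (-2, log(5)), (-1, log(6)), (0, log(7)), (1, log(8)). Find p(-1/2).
log(2**(3/8)*21**(9/16)*5**(15/16)/5)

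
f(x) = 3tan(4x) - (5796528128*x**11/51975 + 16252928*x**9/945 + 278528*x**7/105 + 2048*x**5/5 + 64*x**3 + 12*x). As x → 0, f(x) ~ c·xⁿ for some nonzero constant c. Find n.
13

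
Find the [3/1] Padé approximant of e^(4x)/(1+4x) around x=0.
(44*x**3/3 + 8*x**2 + 9*x/2 + 1)/(9*x/2 + 1)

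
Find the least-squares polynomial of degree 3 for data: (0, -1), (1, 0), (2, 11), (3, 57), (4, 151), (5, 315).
-17/21 + (-1/126)x + (-257/84)x² + (113/36)x³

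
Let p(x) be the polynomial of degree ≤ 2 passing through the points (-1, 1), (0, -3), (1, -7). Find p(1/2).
-5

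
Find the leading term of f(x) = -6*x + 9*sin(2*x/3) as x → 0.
-4*x**3/9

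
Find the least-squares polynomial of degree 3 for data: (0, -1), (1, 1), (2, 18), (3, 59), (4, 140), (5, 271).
-137/126 + (-163/756)x + (38/63)x² + (223/108)x³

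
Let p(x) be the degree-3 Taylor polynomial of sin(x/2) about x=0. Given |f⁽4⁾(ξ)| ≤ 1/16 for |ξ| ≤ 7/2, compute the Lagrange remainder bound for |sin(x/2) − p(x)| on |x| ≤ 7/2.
2401/6144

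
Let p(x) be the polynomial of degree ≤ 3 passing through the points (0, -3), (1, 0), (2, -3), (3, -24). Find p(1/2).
-3/2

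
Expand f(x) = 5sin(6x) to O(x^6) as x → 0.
30*x - 180*x**3 + 324*x**5 + O(x**6)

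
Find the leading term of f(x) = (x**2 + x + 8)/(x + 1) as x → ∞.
x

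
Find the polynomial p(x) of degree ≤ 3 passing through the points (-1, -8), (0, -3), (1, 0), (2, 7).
x**3 - x**2 + 3*x - 3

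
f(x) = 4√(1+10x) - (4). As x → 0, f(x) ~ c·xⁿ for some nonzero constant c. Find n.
1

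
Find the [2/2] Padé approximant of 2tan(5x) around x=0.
10*x/(1 - 25*x**2/3)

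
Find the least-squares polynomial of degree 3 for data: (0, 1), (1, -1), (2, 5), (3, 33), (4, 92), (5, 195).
15/14 + (-257/84)x + (-17/14)x² + (23/12)x³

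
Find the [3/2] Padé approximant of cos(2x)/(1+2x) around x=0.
(14*x**3/3 - 7*x**2/3 - 2*x + 1)/(1 - 13*x**2/3)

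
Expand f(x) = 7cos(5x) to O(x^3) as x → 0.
7 - 175*x**2/2 + O(x**3)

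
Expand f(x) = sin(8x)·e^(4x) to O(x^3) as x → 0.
8*x + 32*x**2 + O(x**3)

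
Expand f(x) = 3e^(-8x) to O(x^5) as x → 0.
3 - 24*x + 96*x**2 - 256*x**3 + 512*x**4 + O(x**5)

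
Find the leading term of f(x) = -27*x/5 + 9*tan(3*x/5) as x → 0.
81*x**3/125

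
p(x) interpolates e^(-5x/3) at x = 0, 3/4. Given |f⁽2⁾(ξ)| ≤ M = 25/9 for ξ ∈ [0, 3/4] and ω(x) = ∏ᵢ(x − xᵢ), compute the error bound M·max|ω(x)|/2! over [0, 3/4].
25/128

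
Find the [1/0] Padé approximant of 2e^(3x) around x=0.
6*x + 2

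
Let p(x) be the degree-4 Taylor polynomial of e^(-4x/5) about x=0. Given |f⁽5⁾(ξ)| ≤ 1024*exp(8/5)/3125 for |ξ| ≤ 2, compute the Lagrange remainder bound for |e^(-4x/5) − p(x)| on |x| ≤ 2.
4096*exp(8/5)/46875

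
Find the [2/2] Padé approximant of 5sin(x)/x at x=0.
(5 - 7*x**2/12)/(x**2/20 + 1)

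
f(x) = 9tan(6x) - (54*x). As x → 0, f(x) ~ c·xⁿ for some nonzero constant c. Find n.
3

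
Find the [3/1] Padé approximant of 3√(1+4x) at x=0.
(-3*x**3 + 9*x**2 + 27*x/2 + 3)/(5*x/2 + 1)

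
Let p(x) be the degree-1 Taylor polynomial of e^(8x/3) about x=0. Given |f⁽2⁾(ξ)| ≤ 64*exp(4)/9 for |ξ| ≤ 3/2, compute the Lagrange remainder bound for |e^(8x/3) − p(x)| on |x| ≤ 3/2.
8*exp(4)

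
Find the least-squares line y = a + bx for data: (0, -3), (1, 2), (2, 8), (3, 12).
a = -29/10, b = 51/10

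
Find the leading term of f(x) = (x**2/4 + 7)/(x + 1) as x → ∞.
x/4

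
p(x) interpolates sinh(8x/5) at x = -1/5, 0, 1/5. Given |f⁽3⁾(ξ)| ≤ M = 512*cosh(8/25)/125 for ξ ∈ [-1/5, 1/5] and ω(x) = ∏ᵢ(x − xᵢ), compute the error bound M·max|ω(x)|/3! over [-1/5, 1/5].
512*sqrt(3)*cosh(8/25)/421875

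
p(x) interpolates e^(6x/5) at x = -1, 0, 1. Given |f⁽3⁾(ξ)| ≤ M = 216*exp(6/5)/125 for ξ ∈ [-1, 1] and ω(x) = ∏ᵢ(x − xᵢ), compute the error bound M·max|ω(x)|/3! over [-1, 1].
8*sqrt(3)*exp(6/5)/125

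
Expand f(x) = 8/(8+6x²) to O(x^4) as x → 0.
1 - 3*x**2/4 + O(x**4)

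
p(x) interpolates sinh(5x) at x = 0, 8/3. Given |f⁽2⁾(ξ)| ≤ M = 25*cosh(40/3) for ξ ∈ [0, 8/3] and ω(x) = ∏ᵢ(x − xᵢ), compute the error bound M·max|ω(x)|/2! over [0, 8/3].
200*cosh(40/3)/9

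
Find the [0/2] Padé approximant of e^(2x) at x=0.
1/(2*x**2 - 2*x + 1)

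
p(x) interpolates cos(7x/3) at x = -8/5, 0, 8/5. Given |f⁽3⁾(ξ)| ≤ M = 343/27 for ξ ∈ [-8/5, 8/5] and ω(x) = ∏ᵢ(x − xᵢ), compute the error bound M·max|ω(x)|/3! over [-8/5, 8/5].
175616*sqrt(3)/91125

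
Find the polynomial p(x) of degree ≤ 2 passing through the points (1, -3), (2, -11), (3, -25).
-3*x**2 + x - 1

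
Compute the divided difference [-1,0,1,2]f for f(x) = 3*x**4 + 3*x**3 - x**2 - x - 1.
9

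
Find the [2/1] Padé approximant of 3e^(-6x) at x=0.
(18*x**2 - 12*x + 3)/(2*x + 1)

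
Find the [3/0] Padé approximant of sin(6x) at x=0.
-36*x**3 + 6*x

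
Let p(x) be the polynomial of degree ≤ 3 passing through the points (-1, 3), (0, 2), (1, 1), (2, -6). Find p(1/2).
15/8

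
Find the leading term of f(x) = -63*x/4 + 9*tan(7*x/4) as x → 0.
1029*x**3/64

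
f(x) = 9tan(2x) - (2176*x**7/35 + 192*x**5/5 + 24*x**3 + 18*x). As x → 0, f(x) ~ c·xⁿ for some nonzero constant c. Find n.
9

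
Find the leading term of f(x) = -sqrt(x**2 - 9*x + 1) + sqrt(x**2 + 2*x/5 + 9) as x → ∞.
47/10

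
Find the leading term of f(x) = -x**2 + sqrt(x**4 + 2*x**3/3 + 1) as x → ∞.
x/3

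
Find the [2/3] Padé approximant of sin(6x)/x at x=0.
(6 - 126*x**2/5)/(9*x**2/5 + 1)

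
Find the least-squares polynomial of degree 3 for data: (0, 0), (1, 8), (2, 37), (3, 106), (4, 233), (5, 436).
5/126 + (2437/756)x + (197/126)x² + (329/108)x³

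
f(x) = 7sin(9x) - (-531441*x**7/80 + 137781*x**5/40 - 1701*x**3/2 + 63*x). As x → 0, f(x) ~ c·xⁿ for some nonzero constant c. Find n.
9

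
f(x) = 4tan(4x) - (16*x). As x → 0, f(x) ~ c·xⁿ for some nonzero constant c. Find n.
3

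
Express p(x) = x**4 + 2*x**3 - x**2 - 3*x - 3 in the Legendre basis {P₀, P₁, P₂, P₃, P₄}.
(-47/15)P₀ + (-9/5)P₁ + (-2/21)P₂ + (4/5)P₃ + (8/35)P₄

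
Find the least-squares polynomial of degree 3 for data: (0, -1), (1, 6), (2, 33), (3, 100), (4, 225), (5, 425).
-8/9 + (400/189)x + (349/252)x² + (329/108)x³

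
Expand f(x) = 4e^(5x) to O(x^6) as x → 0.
4 + 20*x + 50*x**2 + 250*x**3/3 + 625*x**4/6 + 625*x**5/6 + O(x**6)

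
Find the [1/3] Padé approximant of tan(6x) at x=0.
6*x/(1 - 12*x**2)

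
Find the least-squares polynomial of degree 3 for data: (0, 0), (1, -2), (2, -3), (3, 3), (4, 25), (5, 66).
1/14 + (-55/84)x + (-37/14)x² + (13/12)x³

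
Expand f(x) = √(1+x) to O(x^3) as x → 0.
1 + x/2 - x**2/8 + O(x**3)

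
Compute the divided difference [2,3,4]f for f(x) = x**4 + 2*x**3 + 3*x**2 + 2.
76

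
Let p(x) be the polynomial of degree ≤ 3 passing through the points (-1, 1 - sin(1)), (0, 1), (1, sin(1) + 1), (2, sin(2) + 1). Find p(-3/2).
-7*sin(1)/8 - 5*sin(2)/16 + 1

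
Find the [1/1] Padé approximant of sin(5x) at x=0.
5*x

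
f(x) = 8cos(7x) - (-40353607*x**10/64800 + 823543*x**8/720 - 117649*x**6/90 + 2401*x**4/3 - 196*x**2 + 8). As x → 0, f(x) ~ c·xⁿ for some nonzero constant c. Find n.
12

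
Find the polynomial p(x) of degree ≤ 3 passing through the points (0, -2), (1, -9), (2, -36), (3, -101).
-3*x**3 - x**2 - 3*x - 2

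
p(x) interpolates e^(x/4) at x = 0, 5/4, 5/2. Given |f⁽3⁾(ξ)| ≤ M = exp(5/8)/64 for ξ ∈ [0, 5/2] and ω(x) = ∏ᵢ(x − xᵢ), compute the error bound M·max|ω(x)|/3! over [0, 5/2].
125*sqrt(3)*exp(5/8)/110592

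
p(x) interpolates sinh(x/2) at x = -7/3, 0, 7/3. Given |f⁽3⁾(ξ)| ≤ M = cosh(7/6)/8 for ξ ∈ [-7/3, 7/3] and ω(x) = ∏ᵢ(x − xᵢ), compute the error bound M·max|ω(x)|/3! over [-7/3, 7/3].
343*sqrt(3)*cosh(7/6)/5832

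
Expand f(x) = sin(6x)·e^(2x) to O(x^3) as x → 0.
6*x + 12*x**2 + O(x**3)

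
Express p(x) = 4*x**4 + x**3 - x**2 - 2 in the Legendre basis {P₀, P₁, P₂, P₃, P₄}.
(-23/15)P₀ + (3/5)P₁ + (34/21)P₂ + (2/5)P₃ + (32/35)P₄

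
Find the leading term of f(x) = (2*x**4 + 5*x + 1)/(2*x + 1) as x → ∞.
x**3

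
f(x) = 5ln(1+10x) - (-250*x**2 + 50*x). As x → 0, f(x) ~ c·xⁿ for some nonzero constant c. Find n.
3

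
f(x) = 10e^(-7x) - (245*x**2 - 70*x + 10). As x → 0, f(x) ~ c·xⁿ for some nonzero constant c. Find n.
3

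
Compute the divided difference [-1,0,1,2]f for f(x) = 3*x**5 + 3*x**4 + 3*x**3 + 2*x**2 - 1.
24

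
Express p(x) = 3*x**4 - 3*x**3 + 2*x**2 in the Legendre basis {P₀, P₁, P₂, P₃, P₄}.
(19/15)P₀ + (-9/5)P₁ + (64/21)P₂ + (-6/5)P₃ + (24/35)P₄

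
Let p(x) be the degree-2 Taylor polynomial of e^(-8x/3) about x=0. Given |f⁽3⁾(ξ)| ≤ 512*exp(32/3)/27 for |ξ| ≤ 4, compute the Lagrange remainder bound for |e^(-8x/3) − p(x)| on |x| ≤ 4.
16384*exp(32/3)/81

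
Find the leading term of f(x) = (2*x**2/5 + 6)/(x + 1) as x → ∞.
2*x/5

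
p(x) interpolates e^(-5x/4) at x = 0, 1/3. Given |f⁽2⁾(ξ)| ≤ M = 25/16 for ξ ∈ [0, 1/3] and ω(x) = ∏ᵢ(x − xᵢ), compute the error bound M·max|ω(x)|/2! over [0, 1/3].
25/1152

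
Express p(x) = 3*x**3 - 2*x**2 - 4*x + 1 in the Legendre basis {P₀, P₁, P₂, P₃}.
(1/3)P₀ + (-11/5)P₁ + (-4/3)P₂ + (6/5)P₃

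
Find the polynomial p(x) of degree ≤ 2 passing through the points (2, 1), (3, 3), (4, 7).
x**2 - 3*x + 3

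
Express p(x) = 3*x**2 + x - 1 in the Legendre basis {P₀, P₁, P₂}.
P₁ + (2)P₂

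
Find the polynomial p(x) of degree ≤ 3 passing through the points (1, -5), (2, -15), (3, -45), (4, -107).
-2*x**3 + 2*x**2 - 2*x - 3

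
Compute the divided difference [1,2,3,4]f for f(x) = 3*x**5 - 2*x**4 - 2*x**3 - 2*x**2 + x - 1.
173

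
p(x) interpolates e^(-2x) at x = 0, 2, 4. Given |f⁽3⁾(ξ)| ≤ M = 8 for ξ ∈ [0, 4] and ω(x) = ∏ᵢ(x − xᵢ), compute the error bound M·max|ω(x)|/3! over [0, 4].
64*sqrt(3)/27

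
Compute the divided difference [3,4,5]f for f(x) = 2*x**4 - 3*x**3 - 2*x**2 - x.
156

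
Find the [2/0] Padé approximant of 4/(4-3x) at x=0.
9*x**2/16 + 3*x/4 + 1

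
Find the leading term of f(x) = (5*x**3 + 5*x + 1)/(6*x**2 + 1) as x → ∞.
5*x/6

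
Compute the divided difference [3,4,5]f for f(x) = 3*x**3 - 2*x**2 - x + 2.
34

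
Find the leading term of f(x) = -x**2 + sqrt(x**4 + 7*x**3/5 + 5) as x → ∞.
7*x/10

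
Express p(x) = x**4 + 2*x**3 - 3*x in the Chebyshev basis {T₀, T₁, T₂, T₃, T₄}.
(3/8)T₀ + (-3/2)T₁ + (1/2)T₂ + (1/2)T₃ + (1/8)T₄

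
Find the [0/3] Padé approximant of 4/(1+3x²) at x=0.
4/(3*x**2 + 1)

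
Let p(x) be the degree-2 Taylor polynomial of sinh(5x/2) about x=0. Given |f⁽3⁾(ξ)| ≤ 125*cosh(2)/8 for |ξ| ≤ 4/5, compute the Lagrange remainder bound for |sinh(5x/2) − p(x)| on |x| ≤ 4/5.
4*cosh(2)/3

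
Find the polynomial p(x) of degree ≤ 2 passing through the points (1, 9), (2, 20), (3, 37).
3*x**2 + 2*x + 4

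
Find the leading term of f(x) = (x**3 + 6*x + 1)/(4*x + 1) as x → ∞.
x**2/4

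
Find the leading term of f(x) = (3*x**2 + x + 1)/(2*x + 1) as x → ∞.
3*x/2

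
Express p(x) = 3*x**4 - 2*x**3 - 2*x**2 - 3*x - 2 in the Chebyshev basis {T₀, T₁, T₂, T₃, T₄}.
(-15/8)T₀ + (-9/2)T₁ + (1/2)T₂ + (-1/2)T₃ + (3/8)T₄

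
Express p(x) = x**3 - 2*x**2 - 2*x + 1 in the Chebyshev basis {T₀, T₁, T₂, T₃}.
(-5/4)T₁ - T₂ + (1/4)T₃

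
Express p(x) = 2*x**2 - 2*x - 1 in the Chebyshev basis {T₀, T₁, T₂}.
(-2)T₁ + T₂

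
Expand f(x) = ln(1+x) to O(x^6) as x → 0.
x - x**2/2 + x**3/3 - x**4/4 + x**5/5 + O(x**6)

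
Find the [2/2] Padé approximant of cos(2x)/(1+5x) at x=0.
(-140*x**2/69 + 5*x/69 + 1)/(x**2/3 + 350*x/69 + 1)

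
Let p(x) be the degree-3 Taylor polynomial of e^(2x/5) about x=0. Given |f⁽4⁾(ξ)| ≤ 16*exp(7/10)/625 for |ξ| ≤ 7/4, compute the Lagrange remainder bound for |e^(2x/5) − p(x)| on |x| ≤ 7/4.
2401*exp(7/10)/240000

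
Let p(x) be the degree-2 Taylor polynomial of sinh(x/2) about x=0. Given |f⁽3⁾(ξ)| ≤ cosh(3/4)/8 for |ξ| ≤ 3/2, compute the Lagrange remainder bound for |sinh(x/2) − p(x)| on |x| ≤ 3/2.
9*cosh(3/4)/128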